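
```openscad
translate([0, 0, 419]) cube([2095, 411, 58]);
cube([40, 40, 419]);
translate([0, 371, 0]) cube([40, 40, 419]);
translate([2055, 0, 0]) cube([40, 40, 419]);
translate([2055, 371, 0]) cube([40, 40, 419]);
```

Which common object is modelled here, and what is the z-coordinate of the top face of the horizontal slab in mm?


A bench. The seat-top height is 477 mm.

A long slab on four corner posts — a bench. The slab sits at z = 419 with thickness 58, so the top is 419 + 58 = 477 mm.


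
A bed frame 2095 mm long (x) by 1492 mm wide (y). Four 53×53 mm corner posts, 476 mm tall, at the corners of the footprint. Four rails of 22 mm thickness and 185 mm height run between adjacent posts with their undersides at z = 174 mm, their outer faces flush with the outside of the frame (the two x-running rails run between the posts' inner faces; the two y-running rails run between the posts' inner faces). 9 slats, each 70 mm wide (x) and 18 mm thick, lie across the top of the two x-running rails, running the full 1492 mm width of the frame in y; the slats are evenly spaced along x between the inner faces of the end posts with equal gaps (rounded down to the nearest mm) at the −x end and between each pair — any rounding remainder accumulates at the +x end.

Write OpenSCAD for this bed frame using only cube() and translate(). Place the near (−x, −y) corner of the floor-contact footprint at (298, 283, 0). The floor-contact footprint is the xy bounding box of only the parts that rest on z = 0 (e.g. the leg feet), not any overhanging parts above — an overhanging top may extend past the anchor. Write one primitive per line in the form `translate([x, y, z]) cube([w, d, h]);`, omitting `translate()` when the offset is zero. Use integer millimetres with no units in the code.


// slat z = rail_z + rail_h = 174 + 185 = 359
// slat gap = ⌊(1989 − 9·70) / 10⌋ = 135
translate([298, 283, 0]) cube([53, 53, 476]);
translate([298, 1722, 0]) cube([53, 53, 476]);
translate([2340, 283, 0]) cube([53, 53, 476]);
translate([2340, 1722, 0]) cube([53, 53, 476]);
translate([351, 283, 174]) cube([1989, 22, 185]);
translate([351, 1753, 174]) cube([1989, 22, 185]);
translate([298, 336, 174]) cube([22, 1386, 185]);
translate([2371, 336, 174]) cube([22, 1386, 185]);
translate([486, 283, 359]) cube([70, 1492, 18]);
translate([691, 283, 359]) cube([70, 1492, 18]);
translate([896, 283, 359]) cube([70, 1492, 18]);
translate([1101, 283, 359]) cube([70, 1492, 18]);
translate([1306, 283, 359]) cube([70, 1492, 18]);
translate([1511, 283, 359]) cube([70, 1492, 18]);
translate([1716, 283, 359]) cube([70, 1492, 18]);
translate([1921, 283, 359]) cube([70, 1492, 18]);
translate([2126, 283, 359]) cube([70, 1492, 18]);


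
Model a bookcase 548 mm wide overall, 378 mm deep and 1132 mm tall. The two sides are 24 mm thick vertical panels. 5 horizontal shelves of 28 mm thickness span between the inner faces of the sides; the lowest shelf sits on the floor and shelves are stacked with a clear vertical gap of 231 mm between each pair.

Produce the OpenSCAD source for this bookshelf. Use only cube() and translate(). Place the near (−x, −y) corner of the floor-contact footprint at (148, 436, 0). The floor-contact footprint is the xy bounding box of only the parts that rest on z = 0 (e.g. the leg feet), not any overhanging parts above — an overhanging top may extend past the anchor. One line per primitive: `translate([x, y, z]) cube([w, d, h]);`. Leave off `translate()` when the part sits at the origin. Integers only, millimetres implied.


translate([148, 436, 0]) cube([24, 378, 1132]);
translate([672, 436, 0]) cube([24, 378, 1132]);
translate([172, 436, 0]) cube([500, 378, 28]);
translate([172, 436, 259]) cube([500, 378, 28]);
translate([172, 436, 518]) cube([500, 378, 28]);
translate([172, 436, 777]) cube([500, 378, 28]);
translate([172, 436, 1036]) cube([500, 378, 28]);


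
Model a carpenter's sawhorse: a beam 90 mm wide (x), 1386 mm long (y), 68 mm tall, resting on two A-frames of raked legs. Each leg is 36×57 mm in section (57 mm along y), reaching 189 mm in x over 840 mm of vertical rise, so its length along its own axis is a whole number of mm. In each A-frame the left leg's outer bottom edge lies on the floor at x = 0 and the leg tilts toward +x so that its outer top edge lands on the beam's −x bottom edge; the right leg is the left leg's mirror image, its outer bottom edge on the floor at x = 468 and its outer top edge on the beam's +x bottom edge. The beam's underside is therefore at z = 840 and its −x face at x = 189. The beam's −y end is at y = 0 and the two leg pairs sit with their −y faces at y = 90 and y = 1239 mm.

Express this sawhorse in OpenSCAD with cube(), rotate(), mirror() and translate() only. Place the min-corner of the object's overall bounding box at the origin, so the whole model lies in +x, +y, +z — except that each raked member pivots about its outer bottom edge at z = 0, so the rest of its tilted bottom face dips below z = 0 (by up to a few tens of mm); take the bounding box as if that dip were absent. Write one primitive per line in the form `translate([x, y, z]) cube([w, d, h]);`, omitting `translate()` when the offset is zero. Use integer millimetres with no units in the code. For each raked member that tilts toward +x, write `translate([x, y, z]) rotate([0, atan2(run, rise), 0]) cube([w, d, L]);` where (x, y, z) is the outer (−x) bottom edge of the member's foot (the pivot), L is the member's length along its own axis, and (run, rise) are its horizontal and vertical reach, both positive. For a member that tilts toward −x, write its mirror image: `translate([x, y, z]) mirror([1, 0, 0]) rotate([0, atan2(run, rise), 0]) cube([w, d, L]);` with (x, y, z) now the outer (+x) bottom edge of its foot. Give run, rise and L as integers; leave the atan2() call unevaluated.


// leg length = √(189² + 840²) = 861
// right-leg outer foot x = 2·189 + 90 = 468
// beam min-corner = (189, 0, 840)
translate([189, 0, 840]) cube([90, 1386, 68]);
translate([0, 90, 0]) rotate([0, atan2(189, 840), 0]) cube([36, 57, 861]);
translate([468, 90, 0]) mirror([1, 0, 0]) rotate([0, atan2(189, 840), 0]) cube([36, 57, 861]);
translate([0, 1239, 0]) rotate([0, atan2(189, 840), 0]) cube([36, 57, 861]);
translate([468, 1239, 0]) mirror([1, 0, 0]) rotate([0, atan2(189, 840), 0]) cube([36, 57, 861]);


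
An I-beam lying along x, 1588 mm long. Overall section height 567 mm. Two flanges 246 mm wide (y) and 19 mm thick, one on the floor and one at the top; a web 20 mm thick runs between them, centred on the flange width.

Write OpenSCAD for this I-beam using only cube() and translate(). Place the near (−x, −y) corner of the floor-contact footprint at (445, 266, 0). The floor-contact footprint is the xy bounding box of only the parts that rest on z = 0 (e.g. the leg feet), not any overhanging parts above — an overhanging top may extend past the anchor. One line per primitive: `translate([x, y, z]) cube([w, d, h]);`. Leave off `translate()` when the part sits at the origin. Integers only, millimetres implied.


translate([445, 266, 0]) cube([1588, 246, 19]);
translate([445, 379, 19]) cube([1588, 20, 529]);
translate([445, 266, 548]) cube([1588, 246, 19]);


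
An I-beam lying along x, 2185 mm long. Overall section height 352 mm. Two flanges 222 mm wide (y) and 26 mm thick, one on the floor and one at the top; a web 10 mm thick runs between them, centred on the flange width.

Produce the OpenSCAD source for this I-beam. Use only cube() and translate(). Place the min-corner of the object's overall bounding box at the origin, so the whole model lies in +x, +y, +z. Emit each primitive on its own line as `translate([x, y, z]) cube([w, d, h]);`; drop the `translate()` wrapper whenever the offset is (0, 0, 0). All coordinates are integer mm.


cube([2185, 222, 26]);
translate([0, 106, 26]) cube([2185, 10, 300]);
translate([0, 0, 326]) cube([2185, 222, 26]);


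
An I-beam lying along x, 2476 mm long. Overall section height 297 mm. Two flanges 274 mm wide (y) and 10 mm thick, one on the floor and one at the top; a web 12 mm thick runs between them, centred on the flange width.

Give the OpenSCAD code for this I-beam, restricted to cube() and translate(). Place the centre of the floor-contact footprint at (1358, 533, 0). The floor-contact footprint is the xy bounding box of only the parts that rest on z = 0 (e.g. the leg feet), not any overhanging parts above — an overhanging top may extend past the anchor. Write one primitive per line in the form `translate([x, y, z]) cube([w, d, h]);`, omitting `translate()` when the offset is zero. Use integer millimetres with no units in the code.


translate([120, 396, 0]) cube([2476, 274, 10]);
translate([120, 527, 10]) cube([2476, 12, 277]);
translate([120, 396, 287]) cube([2476, 274, 10]);


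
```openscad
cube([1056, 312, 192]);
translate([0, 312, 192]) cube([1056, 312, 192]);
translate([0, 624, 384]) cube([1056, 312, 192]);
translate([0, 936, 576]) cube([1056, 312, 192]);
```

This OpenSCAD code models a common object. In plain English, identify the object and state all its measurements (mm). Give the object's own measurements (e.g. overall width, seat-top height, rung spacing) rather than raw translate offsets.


A straight staircase of 4 solid steps. Each step is 1056 mm wide (x), 312 mm deep (y, the going) and 192 mm tall (the rise). The first step rests on the floor; each subsequent step sits one going further in +y and one rise higher in +z, directly behind and above the previous step with no overlap.


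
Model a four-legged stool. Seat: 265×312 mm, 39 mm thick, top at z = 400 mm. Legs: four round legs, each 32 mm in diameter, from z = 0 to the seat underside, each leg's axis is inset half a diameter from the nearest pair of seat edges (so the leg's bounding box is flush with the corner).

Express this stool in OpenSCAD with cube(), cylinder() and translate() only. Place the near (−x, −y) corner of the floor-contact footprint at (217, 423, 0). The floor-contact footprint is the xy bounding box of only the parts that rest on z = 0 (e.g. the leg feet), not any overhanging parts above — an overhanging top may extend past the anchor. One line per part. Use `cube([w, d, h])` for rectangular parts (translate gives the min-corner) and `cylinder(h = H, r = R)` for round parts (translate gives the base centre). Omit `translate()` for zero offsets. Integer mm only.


translate([217, 423, 361]) cube([265, 312, 39]);
translate([233, 439, 0]) cylinder(h = 361, r = 16);
translate([466, 439, 0]) cylinder(h = 361, r = 16);
translate([233, 719, 0]) cylinder(h = 361, r = 16);
translate([466, 719, 0]) cylinder(h = 361, r = 16);


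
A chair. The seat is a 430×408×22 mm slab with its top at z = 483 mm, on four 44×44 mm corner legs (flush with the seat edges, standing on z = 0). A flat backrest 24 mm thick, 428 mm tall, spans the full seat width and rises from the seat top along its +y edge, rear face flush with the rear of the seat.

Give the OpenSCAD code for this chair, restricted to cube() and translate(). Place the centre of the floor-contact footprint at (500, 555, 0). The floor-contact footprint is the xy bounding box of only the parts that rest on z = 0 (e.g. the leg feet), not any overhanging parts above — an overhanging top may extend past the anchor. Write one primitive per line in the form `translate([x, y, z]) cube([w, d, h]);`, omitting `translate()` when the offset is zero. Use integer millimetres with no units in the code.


translate([285, 351, 461]) cube([430, 408, 22]);
translate([285, 351, 0]) cube([44, 44, 461]);
translate([671, 351, 0]) cube([44, 44, 461]);
translate([285, 715, 0]) cube([44, 44, 461]);
translate([671, 715, 0]) cube([44, 44, 461]);
translate([285, 735, 483]) cube([430, 24, 428]);


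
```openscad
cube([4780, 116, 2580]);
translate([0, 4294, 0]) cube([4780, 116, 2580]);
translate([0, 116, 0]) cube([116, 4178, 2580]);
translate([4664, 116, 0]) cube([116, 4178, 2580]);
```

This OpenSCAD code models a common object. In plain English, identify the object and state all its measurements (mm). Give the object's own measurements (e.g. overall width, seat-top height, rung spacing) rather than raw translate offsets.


The wall frame of a small rectangular building: four walls, each 2580 mm tall and 116 mm thick, enclosing a footprint 4780 mm (x) by 4410 mm (y) outside-to-outside, with no floor or roof. The front and back walls (the −y and +y sides) span the full width; the two side walls fit between them.


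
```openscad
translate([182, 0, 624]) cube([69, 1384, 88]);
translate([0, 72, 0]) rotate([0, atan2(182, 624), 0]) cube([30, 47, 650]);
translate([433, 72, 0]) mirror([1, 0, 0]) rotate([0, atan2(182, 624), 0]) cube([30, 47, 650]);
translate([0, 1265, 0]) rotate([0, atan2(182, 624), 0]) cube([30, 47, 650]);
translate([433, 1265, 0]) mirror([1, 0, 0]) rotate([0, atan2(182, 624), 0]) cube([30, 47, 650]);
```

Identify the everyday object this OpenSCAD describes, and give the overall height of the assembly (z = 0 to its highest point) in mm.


A sawhorse. The overall height is 712 mm.

A beam across two mirrored pairs of raked legs — a sawhorse. The beam's underside is at z = 624 (matching the legs' vertical rise in atan2(182, 624)) and the beam is 88 mm tall, so its top is at 624 + 88 = 712 mm. The raked legs top out at the beam's underside, so that is the highest point.


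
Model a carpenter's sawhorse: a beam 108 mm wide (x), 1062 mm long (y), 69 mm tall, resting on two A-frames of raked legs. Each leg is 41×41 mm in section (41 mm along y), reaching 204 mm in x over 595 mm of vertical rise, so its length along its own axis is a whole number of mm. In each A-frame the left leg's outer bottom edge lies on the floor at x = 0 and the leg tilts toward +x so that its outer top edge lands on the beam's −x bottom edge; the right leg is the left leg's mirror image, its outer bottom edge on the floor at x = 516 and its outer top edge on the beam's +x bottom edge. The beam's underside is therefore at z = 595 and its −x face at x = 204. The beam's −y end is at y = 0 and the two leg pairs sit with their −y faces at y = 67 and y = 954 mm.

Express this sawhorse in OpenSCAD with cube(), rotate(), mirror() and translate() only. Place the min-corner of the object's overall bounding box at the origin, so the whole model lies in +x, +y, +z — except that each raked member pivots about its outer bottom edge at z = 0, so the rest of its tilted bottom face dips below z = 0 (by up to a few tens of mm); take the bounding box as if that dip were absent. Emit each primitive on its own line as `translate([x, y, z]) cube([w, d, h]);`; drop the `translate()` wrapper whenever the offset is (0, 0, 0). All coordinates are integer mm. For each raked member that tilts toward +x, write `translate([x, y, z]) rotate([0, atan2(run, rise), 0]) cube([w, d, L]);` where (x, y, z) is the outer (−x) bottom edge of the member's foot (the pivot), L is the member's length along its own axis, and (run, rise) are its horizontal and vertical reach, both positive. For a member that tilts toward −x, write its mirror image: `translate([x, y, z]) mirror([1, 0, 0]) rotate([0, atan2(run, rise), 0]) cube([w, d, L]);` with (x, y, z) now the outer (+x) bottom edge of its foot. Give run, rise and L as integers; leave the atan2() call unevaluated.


// leg length = √(204² + 595²) = 629
// right-leg outer foot x = 2·204 + 108 = 516
// beam min-corner = (204, 0, 595)
translate([204, 0, 595]) cube([108, 1062, 69]);
translate([0, 67, 0]) rotate([0, atan2(204, 595), 0]) cube([41, 41, 629]);
translate([516, 67, 0]) mirror([1, 0, 0]) rotate([0, atan2(204, 595), 0]) cube([41, 41, 629]);
translate([0, 954, 0]) rotate([0, atan2(204, 595), 0]) cube([41, 41, 629]);
translate([516, 954, 0]) mirror([1, 0, 0]) rotate([0, atan2(204, 595), 0]) cube([41, 41, 629]);


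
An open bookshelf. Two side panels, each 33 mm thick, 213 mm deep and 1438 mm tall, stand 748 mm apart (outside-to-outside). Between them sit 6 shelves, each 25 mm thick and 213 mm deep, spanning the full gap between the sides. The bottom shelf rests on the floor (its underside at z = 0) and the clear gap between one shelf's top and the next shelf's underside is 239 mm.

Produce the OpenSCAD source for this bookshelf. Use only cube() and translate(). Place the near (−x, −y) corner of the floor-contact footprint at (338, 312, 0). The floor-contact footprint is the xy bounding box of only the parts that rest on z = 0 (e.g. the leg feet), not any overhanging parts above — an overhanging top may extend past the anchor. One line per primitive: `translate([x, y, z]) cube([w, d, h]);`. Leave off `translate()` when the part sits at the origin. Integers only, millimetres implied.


translate([338, 312, 0]) cube([33, 213, 1438]);
translate([1053, 312, 0]) cube([33, 213, 1438]);
translate([371, 312, 0]) cube([682, 213, 25]);
translate([371, 312, 264]) cube([682, 213, 25]);
translate([371, 312, 528]) cube([682, 213, 25]);
translate([371, 312, 792]) cube([682, 213, 25]);
translate([371, 312, 1056]) cube([682, 213, 25]);
translate([371, 312, 1320]) cube([682, 213, 25]);


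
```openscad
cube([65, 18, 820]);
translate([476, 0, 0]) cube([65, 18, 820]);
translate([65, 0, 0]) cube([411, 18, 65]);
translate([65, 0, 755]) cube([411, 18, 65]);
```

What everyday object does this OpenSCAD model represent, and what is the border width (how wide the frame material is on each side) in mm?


A picture frame. The border width is 65 mm.

Four thin pieces enclosing a rectangular opening — a picture frame. The two full-height stiles are 820 mm tall; the top rail sits at z = 755 and is 65 mm tall, so the border above the opening is 820 − 755 = 65 mm, matching the stile x-width.


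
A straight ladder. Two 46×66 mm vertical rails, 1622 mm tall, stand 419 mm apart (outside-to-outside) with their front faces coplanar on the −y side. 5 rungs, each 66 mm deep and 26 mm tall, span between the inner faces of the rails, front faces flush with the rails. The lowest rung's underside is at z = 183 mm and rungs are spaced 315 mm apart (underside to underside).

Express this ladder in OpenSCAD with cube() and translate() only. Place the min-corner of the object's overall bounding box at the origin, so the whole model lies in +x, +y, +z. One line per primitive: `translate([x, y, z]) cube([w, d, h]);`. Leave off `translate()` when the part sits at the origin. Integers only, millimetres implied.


cube([46, 66, 1622]);
translate([373, 0, 0]) cube([46, 66, 1622]);
translate([46, 0, 183]) cube([327, 66, 26]);
translate([46, 0, 498]) cube([327, 66, 26]);
translate([46, 0, 813]) cube([327, 66, 26]);
translate([46, 0, 1128]) cube([327, 66, 26]);
translate([46, 0, 1443]) cube([327, 66, 26]);


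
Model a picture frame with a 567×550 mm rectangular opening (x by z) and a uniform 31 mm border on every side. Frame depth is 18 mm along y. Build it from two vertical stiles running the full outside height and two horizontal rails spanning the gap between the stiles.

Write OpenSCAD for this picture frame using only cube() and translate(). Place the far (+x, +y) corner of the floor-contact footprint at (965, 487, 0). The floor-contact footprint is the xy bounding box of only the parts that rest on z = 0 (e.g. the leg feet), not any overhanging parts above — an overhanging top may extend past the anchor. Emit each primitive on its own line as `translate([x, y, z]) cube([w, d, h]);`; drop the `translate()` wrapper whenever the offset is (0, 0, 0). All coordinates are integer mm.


translate([336, 469, 0]) cube([31, 18, 612]);
translate([934, 469, 0]) cube([31, 18, 612]);
translate([367, 469, 0]) cube([567, 18, 31]);
translate([367, 469, 581]) cube([567, 18, 31]);


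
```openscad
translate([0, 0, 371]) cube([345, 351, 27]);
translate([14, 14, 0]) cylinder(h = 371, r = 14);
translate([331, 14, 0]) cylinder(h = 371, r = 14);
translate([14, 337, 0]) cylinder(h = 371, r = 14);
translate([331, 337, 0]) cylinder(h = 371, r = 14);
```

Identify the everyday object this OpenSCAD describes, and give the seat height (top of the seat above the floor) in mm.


A stool. The seat height is 398 mm.

A 345×351×27 slab at z = 371 on four corner cylinders — a stool. The seat top is 371 + 27 = 398 mm.


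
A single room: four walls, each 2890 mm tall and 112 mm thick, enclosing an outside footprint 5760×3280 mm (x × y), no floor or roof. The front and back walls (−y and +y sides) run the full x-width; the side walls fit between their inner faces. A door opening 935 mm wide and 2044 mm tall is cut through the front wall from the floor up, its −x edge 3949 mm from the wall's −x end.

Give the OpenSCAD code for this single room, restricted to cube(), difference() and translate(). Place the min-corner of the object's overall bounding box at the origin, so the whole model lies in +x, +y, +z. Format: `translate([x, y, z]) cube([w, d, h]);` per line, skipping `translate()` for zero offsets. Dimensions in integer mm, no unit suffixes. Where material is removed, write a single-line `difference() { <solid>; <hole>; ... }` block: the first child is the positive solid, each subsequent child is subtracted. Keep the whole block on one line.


difference() { cube([5760, 112, 2890]); translate([3949, 0, 0]) cube([935, 112, 2044]); }
translate([0, 3168, 0]) cube([5760, 112, 2890]);
translate([0, 112, 0]) cube([112, 3056, 2890]);
translate([5648, 112, 0]) cube([112, 3056, 2890]);


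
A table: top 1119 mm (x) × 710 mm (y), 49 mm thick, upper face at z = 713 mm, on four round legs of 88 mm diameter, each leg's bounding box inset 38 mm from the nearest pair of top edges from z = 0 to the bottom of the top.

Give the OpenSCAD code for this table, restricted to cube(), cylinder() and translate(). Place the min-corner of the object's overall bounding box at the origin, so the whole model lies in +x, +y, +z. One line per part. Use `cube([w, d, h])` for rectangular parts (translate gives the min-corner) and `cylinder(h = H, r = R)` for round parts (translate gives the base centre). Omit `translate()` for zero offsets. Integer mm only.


translate([0, 0, 664]) cube([1119, 710, 49]);
translate([82, 82, 0]) cylinder(h = 664, r = 44);
translate([1037, 82, 0]) cylinder(h = 664, r = 44);
translate([82, 628, 0]) cylinder(h = 664, r = 44);
translate([1037, 628, 0]) cylinder(h = 664, r = 44);


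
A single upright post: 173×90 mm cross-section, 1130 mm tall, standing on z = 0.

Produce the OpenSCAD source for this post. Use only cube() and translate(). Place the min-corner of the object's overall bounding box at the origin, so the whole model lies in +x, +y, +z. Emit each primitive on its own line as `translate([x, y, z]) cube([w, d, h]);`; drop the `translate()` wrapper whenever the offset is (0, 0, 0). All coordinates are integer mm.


cube([173, 90, 1130]);


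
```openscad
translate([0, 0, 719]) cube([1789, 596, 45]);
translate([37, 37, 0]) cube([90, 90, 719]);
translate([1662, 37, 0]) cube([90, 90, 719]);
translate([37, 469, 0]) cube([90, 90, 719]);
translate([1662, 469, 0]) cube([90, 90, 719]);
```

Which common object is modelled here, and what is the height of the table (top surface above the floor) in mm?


A table. The table height is 764 mm.

A 1789×596×45 slab sits at z = 719 on four 90 mm square posts — a table. The top surface is at 719 + 45 = 764 mm.


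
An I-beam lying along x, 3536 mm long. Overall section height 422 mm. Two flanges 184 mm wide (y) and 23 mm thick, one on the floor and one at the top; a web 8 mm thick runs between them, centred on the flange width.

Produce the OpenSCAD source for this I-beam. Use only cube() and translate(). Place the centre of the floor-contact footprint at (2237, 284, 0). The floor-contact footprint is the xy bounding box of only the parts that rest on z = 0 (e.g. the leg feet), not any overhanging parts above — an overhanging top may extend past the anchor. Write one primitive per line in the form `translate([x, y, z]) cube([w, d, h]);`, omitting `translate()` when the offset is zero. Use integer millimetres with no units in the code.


translate([469, 192, 0]) cube([3536, 184, 23]);
translate([469, 280, 23]) cube([3536, 8, 376]);
translate([469, 192, 399]) cube([3536, 184, 23]);


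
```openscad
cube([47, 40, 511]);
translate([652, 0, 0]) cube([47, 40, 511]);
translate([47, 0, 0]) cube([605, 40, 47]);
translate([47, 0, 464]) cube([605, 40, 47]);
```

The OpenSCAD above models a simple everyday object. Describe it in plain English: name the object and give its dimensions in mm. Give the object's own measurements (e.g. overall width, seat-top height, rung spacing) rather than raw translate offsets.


A rectangular picture frame lying in the x–z plane (depth along y). The opening is 605 mm wide (x) by 417 mm tall (z), surrounded by a border 47 mm wide on all four sides. The frame is 40 mm deep and is made of two full-height vertical stiles with two horizontal rails fitted between them.


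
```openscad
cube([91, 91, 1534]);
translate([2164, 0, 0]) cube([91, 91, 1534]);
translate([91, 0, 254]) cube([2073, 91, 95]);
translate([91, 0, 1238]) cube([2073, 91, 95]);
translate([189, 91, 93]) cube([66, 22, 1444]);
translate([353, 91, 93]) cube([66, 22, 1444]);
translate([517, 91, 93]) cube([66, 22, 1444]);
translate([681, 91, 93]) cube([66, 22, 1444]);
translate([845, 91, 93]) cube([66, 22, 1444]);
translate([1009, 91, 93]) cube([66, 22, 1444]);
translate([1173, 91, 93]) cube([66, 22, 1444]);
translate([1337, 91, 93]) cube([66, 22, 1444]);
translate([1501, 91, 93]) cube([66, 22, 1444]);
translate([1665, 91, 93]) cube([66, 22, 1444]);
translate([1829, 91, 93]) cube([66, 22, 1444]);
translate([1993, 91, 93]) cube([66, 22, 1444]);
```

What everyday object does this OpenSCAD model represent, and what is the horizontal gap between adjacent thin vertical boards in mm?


A fence section. The picket gap is 98 mm.

Two posts, two rails, 12 pickets — a fence section. Span 2073 mm holds 12 pickets of 66 mm with 13 equal gaps: ⌊(2073 − 12·66) / 13⌋ = 98 mm.


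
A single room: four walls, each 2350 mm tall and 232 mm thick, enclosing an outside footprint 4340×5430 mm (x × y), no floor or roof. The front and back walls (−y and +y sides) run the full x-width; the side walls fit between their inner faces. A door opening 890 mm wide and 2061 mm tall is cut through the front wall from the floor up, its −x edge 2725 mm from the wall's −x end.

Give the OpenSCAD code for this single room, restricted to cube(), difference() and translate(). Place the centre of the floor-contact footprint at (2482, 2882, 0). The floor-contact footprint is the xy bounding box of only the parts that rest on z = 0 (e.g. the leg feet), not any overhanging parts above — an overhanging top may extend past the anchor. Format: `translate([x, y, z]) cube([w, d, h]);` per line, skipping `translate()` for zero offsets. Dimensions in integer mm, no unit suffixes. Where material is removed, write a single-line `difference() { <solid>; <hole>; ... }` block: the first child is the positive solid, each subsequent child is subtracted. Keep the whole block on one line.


difference() { translate([312, 167, 0]) cube([4340, 232, 2350]); translate([3037, 167, 0]) cube([890, 232, 2061]); }
translate([312, 5365, 0]) cube([4340, 232, 2350]);
translate([312, 399, 0]) cube([232, 4966, 2350]);
translate([4420, 399, 0]) cube([232, 4966, 2350]);


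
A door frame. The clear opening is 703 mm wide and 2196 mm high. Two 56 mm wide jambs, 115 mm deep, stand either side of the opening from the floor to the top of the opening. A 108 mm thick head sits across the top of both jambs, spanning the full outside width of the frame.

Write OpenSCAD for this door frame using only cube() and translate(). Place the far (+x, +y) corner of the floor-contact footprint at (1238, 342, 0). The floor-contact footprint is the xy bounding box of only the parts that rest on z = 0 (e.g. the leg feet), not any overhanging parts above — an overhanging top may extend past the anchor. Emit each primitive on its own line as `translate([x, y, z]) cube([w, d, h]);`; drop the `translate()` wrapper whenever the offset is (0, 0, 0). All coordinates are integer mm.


translate([423, 227, 0]) cube([56, 115, 2196]);
translate([1182, 227, 0]) cube([56, 115, 2196]);
translate([423, 227, 2196]) cube([815, 115, 108]);


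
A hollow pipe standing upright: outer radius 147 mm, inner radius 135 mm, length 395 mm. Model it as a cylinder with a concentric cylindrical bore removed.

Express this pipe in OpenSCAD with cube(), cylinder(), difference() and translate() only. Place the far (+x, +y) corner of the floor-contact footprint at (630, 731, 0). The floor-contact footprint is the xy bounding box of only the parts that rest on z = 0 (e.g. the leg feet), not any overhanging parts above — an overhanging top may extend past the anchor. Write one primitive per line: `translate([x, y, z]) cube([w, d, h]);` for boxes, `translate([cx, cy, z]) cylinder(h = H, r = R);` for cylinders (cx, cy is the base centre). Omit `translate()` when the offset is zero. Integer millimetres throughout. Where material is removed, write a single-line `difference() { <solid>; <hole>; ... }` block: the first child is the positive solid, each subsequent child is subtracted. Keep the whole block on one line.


difference() { translate([483, 584, 0]) cylinder(h = 395, r = 147); translate([483, 584, 0]) cylinder(h = 395, r = 135); }


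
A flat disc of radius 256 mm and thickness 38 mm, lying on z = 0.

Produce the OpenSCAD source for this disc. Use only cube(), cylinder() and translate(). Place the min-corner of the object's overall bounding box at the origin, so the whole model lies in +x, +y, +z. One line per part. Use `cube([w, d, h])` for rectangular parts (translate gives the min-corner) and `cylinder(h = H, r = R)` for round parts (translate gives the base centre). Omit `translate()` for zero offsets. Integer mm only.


translate([256, 256, 0]) cylinder(h = 38, r = 256);


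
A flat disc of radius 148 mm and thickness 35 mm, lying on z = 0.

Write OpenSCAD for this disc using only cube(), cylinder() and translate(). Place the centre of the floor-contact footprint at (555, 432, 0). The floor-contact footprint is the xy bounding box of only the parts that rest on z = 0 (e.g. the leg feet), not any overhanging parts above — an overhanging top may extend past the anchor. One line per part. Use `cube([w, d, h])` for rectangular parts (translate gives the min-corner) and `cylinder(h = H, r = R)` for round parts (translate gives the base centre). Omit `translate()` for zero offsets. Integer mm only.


translate([555, 432, 0]) cylinder(h = 35, r = 148);


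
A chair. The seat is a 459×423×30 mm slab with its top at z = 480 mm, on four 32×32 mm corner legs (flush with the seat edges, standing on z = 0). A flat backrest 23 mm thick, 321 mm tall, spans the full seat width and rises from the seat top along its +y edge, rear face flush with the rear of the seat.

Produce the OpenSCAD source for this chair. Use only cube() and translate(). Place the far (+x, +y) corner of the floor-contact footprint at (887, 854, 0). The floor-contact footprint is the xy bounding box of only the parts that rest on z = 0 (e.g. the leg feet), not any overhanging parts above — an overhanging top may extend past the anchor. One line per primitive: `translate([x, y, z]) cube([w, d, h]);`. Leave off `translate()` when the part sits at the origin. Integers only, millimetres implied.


translate([428, 431, 450]) cube([459, 423, 30]);
translate([428, 431, 0]) cube([32, 32, 450]);
translate([855, 431, 0]) cube([32, 32, 450]);
translate([428, 822, 0]) cube([32, 32, 450]);
translate([855, 822, 0]) cube([32, 32, 450]);
translate([428, 831, 480]) cube([459, 23, 321]);


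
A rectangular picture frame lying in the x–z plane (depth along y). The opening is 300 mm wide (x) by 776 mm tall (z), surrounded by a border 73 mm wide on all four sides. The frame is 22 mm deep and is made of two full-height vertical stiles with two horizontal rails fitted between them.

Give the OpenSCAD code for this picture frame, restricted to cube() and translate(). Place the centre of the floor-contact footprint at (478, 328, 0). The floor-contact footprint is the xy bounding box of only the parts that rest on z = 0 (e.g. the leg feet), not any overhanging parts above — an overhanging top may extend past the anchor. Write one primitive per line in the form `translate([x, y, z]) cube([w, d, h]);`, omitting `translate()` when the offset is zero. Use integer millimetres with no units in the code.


translate([255, 317, 0]) cube([73, 22, 922]);
translate([628, 317, 0]) cube([73, 22, 922]);
translate([328, 317, 0]) cube([300, 22, 73]);
translate([328, 317, 849]) cube([300, 22, 73]);


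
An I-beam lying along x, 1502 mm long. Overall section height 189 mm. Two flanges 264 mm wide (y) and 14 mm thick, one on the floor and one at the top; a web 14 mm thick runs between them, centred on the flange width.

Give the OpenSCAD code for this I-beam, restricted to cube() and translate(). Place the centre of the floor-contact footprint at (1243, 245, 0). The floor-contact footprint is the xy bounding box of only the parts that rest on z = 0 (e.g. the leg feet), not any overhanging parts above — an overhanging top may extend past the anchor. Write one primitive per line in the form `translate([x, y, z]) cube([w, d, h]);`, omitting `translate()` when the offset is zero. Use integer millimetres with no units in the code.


translate([492, 113, 0]) cube([1502, 264, 14]);
translate([492, 238, 14]) cube([1502, 14, 161]);
translate([492, 113, 175]) cube([1502, 264, 14]);


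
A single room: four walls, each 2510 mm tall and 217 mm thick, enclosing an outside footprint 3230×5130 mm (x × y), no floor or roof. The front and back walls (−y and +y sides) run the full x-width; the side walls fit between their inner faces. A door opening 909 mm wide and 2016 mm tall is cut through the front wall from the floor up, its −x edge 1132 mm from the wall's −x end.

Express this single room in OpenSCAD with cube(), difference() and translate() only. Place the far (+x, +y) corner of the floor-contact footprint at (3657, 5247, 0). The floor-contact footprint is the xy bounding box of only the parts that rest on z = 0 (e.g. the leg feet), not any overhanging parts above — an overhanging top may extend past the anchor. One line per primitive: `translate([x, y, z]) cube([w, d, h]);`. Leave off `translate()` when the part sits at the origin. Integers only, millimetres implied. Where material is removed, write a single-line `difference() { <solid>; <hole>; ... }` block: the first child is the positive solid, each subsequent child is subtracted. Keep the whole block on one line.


difference() { translate([427, 117, 0]) cube([3230, 217, 2510]); translate([1559, 117, 0]) cube([909, 217, 2016]); }
translate([427, 5030, 0]) cube([3230, 217, 2510]);
translate([427, 334, 0]) cube([217, 4696, 2510]);
translate([3440, 334, 0]) cube([217, 4696, 2510]);


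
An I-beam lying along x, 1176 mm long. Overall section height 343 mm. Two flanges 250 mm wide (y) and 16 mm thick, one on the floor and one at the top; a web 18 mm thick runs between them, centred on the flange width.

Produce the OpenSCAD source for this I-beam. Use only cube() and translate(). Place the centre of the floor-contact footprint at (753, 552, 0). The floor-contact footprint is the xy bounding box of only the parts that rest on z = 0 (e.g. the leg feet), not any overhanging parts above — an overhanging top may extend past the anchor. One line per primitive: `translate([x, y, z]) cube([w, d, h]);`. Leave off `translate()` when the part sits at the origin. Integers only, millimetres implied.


translate([165, 427, 0]) cube([1176, 250, 16]);
translate([165, 543, 16]) cube([1176, 18, 311]);
translate([165, 427, 327]) cube([1176, 250, 16]);


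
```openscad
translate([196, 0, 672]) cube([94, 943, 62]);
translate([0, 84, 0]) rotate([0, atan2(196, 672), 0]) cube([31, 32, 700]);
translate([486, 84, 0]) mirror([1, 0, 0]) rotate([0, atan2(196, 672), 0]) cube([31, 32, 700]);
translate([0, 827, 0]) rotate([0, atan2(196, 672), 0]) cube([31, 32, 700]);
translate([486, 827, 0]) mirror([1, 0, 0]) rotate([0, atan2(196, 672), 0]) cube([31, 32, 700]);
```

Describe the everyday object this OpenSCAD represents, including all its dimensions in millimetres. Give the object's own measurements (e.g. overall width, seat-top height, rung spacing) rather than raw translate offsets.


A sawhorse. A 94×943×62 mm beam (x, y, z) sits on two A-frame leg pairs. Each pair is two raked legs of 31×32 mm section (32 mm along y) splaying symmetrically in x. Each leg rises 672 mm vertically over 196 mm of horizontal reach and is 700 mm long along its own axis. Every leg's outer bottom edge rests on the floor and its outer top edge meets a bottom edge of the beam — the left legs (tilting toward +x) meet the beam's −x bottom edge, the right legs (their mirror images, tilting toward −x) meet its +x bottom edge — so the leg tops tuck under the beam, the beam's underside is 672 mm above the floor, and the feet are 486 mm apart outside-to-outside with the beam centred between them. The two leg pairs are set in 84 mm from either end of the beam.


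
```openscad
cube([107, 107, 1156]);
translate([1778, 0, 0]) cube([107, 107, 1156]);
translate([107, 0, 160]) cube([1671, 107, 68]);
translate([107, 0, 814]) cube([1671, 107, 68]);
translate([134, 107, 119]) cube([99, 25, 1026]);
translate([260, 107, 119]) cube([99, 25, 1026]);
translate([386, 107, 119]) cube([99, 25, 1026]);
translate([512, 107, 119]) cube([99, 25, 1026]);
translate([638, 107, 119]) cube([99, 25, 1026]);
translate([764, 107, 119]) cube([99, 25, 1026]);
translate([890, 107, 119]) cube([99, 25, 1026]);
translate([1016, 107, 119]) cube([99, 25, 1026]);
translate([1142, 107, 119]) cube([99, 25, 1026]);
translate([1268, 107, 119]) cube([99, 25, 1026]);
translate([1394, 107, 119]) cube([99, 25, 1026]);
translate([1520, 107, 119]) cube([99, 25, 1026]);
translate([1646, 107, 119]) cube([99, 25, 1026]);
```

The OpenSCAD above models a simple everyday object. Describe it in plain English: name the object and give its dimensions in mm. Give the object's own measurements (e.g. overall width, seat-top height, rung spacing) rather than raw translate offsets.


A fence section. Two 107×107 mm posts, 1156 mm tall, stand on the floor with a clear span of 1671 mm between their inner faces. Two horizontal rails of 107×68 mm section span the gap between the posts with their undersides at z = 160 mm and z = 814 mm, flush with the posts' −y face. 13 pickets, each 99 mm wide, 25 mm thick and 1026 mm tall, are fixed to the +y face of the rails with their bottoms at z = 119 mm, spaced across the span with a 27 mm gap after the −x post and between neighbouring pickets, with 33 mm left before the +x post.


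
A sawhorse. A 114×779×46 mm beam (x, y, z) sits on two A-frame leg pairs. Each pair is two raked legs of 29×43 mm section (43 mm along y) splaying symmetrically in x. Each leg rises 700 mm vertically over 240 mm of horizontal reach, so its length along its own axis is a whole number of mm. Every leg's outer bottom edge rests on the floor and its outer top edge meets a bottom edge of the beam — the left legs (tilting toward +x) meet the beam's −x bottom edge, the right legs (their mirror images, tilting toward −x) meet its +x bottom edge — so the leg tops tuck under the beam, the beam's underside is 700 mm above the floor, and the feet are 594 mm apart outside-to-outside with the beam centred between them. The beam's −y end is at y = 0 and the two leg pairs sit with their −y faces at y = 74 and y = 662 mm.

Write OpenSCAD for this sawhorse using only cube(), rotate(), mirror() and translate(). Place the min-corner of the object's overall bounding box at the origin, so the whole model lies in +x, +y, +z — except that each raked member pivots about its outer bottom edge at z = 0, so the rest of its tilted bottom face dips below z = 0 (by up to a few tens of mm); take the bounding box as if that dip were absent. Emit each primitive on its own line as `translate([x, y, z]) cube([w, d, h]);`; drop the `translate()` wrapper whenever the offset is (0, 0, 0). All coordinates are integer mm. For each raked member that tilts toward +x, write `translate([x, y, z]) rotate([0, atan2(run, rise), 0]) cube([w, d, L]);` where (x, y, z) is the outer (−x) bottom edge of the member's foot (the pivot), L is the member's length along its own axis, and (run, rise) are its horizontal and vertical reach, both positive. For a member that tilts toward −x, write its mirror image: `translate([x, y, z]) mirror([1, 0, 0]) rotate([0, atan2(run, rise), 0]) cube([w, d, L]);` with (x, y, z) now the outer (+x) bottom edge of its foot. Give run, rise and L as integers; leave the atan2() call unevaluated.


translate([240, 0, 700]) cube([114, 779, 46]);
translate([0, 74, 0]) rotate([0, atan2(240, 700), 0]) cube([29, 43, 740]);
translate([594, 74, 0]) mirror([1, 0, 0]) rotate([0, atan2(240, 700), 0]) cube([29, 43, 740]);
translate([0, 662, 0]) rotate([0, atan2(240, 700), 0]) cube([29, 43, 740]);
translate([594, 662, 0]) mirror([1, 0, 0]) rotate([0, atan2(240, 700), 0]) cube([29, 43, 740]);
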